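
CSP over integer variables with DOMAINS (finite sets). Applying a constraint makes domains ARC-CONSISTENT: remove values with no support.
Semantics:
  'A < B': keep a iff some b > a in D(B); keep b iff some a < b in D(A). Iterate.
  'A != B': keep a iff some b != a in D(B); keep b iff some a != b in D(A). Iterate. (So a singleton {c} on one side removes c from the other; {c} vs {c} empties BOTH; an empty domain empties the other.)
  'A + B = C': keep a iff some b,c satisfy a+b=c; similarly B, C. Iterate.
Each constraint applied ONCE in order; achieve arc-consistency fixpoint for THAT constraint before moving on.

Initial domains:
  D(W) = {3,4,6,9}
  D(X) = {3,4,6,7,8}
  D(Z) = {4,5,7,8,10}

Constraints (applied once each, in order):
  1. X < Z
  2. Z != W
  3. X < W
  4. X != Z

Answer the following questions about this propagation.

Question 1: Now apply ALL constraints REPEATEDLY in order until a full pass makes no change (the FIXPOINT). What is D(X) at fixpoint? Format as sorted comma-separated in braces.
Answer: {3,4,6,7,8}

Derivation:
pass 0 (initial): D(X)={3,4,6,7,8}
pass 1: W {3,4,6,9}->{4,6,9}
pass 2: no change
Fixpoint after 2 passes: D(X) = {3,4,6,7,8}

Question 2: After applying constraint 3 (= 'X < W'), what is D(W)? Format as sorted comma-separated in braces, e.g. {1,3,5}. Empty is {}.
Constraint 1 (X < Z) on D(X)={3,4,6,7,8} D(Z)={4,5,7,8,10}: no change
Constraint 2 (Z != W) on D(Z)={4,5,7,8,10} D(W)={3,4,6,9}: no change
Constraint 3 (X < W) on D(X)={3,4,6,7,8} D(W)={3,4,6,9}: W {3,4,6,9}->{4,6,9}
So after constraint 3: D(W) = {4,6,9}

Answer: {4,6,9}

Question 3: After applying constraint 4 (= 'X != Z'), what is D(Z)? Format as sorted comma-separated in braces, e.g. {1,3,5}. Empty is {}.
Constraint 1 (X < Z) on D(X)={3,4,6,7,8} D(Z)={4,5,7,8,10}: no change
Constraint 2 (Z != W) on D(Z)={4,5,7,8,10} D(W)={3,4,6,9}: no change
Constraint 3 (X < W) on D(X)={3,4,6,7,8} D(W)={3,4,6,9}: W {3,4,6,9}->{4,6,9}
Constraint 4 (X != Z) on D(X)={3,4,6,7,8} D(Z)={4,5,7,8,10}: no change
So after constraint 4: D(Z) = {4,5,7,8,10}

Answer: {4,5,7,8,10}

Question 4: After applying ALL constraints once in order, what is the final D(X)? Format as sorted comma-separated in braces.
Constraint 1 (X < Z) on D(X)={3,4,6,7,8} D(Z)={4,5,7,8,10}: no change
Constraint 2 (Z != W) on D(Z)={4,5,7,8,10} D(W)={3,4,6,9}: no change
Constraint 3 (X < W) on D(X)={3,4,6,7,8} D(W)={3,4,6,9}: W {3,4,6,9}->{4,6,9}
Constraint 4 (X != Z) on D(X)={3,4,6,7,8} D(Z)={4,5,7,8,10}: no change
So after all 4 constraints: D(X) = {3,4,6,7,8}

Answer: {3,4,6,7,8}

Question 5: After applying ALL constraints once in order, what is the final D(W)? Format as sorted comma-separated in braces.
Answer: {4,6,9}

Derivation:
Constraint 1 (X < Z) on D(X)={3,4,6,7,8} D(Z)={4,5,7,8,10}: no change
Constraint 2 (Z != W) on D(Z)={4,5,7,8,10} D(W)={3,4,6,9}: no change
Constraint 3 (X < W) on D(X)={3,4,6,7,8} D(W)={3,4,6,9}: W {3,4,6,9}->{4,6,9}
Constraint 4 (X != Z) on D(X)={3,4,6,7,8} D(Z)={4,5,7,8,10}: no change
So after all 4 constraints: D(W) = {4,6,9}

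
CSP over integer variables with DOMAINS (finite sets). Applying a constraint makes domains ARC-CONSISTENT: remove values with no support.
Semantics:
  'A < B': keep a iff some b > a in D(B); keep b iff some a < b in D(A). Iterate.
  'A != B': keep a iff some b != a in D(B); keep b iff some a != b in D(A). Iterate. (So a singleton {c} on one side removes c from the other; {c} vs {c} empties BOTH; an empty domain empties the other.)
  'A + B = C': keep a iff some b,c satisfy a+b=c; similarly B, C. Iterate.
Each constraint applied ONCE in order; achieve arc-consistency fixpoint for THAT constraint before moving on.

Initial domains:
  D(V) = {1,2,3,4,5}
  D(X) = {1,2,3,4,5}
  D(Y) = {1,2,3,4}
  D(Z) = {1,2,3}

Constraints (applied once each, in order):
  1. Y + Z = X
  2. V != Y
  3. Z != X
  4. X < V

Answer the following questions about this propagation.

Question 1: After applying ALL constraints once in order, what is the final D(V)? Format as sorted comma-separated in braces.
Answer: {3,4,5}

Derivation:
Constraint 1 (Y + Z = X) on D(Y)={1,2,3,4} D(Z)={1,2,3} D(X)={1,2,3,4,5}: X {1,2,3,4,5}->{2,3,4,5}
Constraint 2 (V != Y) on D(V)={1,2,3,4,5} D(Y)={1,2,3,4}: no change
Constraint 3 (Z != X) on D(Z)={1,2,3} D(X)={2,3,4,5}: no change
Constraint 4 (X < V) on D(X)={2,3,4,5} D(V)={1,2,3,4,5}: X {2,3,4,5}->{2,3,4}; V {1,2,3,4,5}->{3,4,5}
So after all 4 constraints: D(V) = {3,4,5}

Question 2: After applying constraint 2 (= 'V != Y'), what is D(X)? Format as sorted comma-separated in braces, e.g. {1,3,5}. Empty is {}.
Constraint 1 (Y + Z = X) on D(Y)={1,2,3,4} D(Z)={1,2,3} D(X)={1,2,3,4,5}: X {1,2,3,4,5}->{2,3,4,5}
Constraint 2 (V != Y) on D(V)={1,2,3,4,5} D(Y)={1,2,3,4}: no change
So after constraint 2: D(X) = {2,3,4,5}

Answer: {2,3,4,5}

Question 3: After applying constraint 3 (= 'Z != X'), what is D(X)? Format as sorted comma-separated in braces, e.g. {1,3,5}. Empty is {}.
Constraint 1 (Y + Z = X) on D(Y)={1,2,3,4} D(Z)={1,2,3} D(X)={1,2,3,4,5}: X {1,2,3,4,5}->{2,3,4,5}
Constraint 2 (V != Y) on D(V)={1,2,3,4,5} D(Y)={1,2,3,4}: no change
Constraint 3 (Z != X) on D(Z)={1,2,3} D(X)={2,3,4,5}: no change
So after constraint 3: D(X) = {2,3,4,5}

Answer: {2,3,4,5}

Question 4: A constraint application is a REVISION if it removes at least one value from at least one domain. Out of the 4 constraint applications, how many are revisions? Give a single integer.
Answer: 2

Derivation:
Constraint 1 (Y + Z = X) on D(Y)={1,2,3,4} D(Z)={1,2,3} D(X)={1,2,3,4,5}: X {1,2,3,4,5}->{2,3,4,5} => REVISION
Constraint 2 (V != Y) on D(V)={1,2,3,4,5} D(Y)={1,2,3,4}: no change => not a revision
Constraint 3 (Z != X) on D(Z)={1,2,3} D(X)={2,3,4,5}: no change => not a revision
Constraint 4 (X < V) on D(X)={2,3,4,5} D(V)={1,2,3,4,5}: X {2,3,4,5}->{2,3,4}; V {1,2,3,4,5}->{3,4,5} => REVISION
Total revisions = 2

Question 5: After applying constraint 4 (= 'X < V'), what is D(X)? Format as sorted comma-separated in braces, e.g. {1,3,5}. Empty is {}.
Answer: {2,3,4}

Derivation:
Constraint 1 (Y + Z = X) on D(Y)={1,2,3,4} D(Z)={1,2,3} D(X)={1,2,3,4,5}: X {1,2,3,4,5}->{2,3,4,5}
Constraint 2 (V != Y) on D(V)={1,2,3,4,5} D(Y)={1,2,3,4}: no change
Constraint 3 (Z != X) on D(Z)={1,2,3} D(X)={2,3,4,5}: no change
Constraint 4 (X < V) on D(X)={2,3,4,5} D(V)={1,2,3,4,5}: X {2,3,4,5}->{2,3,4}; V {1,2,3,4,5}->{3,4,5}
So after constraint 4: D(X) = {2,3,4}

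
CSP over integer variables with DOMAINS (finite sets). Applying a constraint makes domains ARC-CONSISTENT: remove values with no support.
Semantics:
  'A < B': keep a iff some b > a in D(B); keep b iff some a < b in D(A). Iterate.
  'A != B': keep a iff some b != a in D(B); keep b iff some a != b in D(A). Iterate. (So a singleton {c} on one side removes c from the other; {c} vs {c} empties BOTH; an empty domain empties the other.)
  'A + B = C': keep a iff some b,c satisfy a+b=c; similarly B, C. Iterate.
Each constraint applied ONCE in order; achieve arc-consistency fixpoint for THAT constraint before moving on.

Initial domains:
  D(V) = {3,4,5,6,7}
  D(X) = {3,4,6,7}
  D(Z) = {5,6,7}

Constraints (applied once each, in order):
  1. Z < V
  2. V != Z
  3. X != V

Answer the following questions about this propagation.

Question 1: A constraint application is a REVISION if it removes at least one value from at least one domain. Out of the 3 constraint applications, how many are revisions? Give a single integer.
Answer: 1

Derivation:
Constraint 1 (Z < V) on D(Z)={5,6,7} D(V)={3,4,5,6,7}: Z {5,6,7}->{5,6}; V {3,4,5,6,7}->{6,7} => REVISION
Constraint 2 (V != Z) on D(V)={6,7} D(Z)={5,6}: no change => not a revision
Constraint 3 (X != V) on D(X)={3,4,6,7} D(V)={6,7}: no change => not a revision
Total revisions = 1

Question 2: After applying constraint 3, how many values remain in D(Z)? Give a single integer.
Answer: 2

Derivation:
Constraint 1 (Z < V) on D(Z)={5,6,7} D(V)={3,4,5,6,7}: Z {5,6,7}->{5,6}; V {3,4,5,6,7}->{6,7}
Constraint 2 (V != Z) on D(V)={6,7} D(Z)={5,6}: no change
Constraint 3 (X != V) on D(X)={3,4,6,7} D(V)={6,7}: no change
So after constraint 3: D(Z)={5,6}, size = 2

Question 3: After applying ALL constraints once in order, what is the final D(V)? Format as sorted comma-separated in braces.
Constraint 1 (Z < V) on D(Z)={5,6,7} D(V)={3,4,5,6,7}: Z {5,6,7}->{5,6}; V {3,4,5,6,7}->{6,7}
Constraint 2 (V != Z) on D(V)={6,7} D(Z)={5,6}: no change
Constraint 3 (X != V) on D(X)={3,4,6,7} D(V)={6,7}: no change
So after all 3 constraints: D(V) = {6,7}

Answer: {6,7}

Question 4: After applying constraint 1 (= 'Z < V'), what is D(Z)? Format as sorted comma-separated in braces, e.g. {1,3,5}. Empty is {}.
Constraint 1 (Z < V) on D(Z)={5,6,7} D(V)={3,4,5,6,7}: Z {5,6,7}->{5,6}; V {3,4,5,6,7}->{6,7}
So after constraint 1: D(Z) = {5,6}

Answer: {5,6}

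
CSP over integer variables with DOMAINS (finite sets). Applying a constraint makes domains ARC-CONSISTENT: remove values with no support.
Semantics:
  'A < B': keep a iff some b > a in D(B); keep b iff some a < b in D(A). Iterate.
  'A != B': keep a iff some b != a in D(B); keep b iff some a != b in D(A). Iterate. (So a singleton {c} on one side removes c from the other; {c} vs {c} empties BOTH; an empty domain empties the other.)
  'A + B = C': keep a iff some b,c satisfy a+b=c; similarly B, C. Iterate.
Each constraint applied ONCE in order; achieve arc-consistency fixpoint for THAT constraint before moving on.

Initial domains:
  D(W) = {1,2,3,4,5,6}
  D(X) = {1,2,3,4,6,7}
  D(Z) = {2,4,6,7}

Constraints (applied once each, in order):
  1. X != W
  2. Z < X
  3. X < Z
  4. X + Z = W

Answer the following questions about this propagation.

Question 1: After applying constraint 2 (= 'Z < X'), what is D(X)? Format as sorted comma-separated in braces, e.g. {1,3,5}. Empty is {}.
Constraint 1 (X != W) on D(X)={1,2,3,4,6,7} D(W)={1,2,3,4,5,6}: no change
Constraint 2 (Z < X) on D(Z)={2,4,6,7} D(X)={1,2,3,4,6,7}: Z {2,4,6,7}->{2,4,6}; X {1,2,3,4,6,7}->{3,4,6,7}
So after constraint 2: D(X) = {3,4,6,7}

Answer: {3,4,6,7}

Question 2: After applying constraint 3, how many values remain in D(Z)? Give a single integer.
Constraint 1 (X != W) on D(X)={1,2,3,4,6,7} D(W)={1,2,3,4,5,6}: no change
Constraint 2 (Z < X) on D(Z)={2,4,6,7} D(X)={1,2,3,4,6,7}: Z {2,4,6,7}->{2,4,6}; X {1,2,3,4,6,7}->{3,4,6,7}
Constraint 3 (X < Z) on D(X)={3,4,6,7} D(Z)={2,4,6}: X {3,4,6,7}->{3,4}; Z {2,4,6}->{4,6}
So after constraint 3: D(Z)={4,6}, size = 2

Answer: 2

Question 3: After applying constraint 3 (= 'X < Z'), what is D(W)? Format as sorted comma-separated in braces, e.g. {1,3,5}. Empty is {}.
Answer: {1,2,3,4,5,6}

Derivation:
Constraint 1 (X != W) on D(X)={1,2,3,4,6,7} D(W)={1,2,3,4,5,6}: no change
Constraint 2 (Z < X) on D(Z)={2,4,6,7} D(X)={1,2,3,4,6,7}: Z {2,4,6,7}->{2,4,6}; X {1,2,3,4,6,7}->{3,4,6,7}
Constraint 3 (X < Z) on D(X)={3,4,6,7} D(Z)={2,4,6}: X {3,4,6,7}->{3,4}; Z {2,4,6}->{4,6}
So after constraint 3: D(W) = {1,2,3,4,5,6}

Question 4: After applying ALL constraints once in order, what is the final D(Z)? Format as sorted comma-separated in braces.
Answer: {}

Derivation:
Constraint 1 (X != W) on D(X)={1,2,3,4,6,7} D(W)={1,2,3,4,5,6}: no change
Constraint 2 (Z < X) on D(Z)={2,4,6,7} D(X)={1,2,3,4,6,7}: Z {2,4,6,7}->{2,4,6}; X {1,2,3,4,6,7}->{3,4,6,7}
Constraint 3 (X < Z) on D(X)={3,4,6,7} D(Z)={2,4,6}: X {3,4,6,7}->{3,4}; Z {2,4,6}->{4,6}
Constraint 4 (X + Z = W) on D(X)={3,4} D(Z)={4,6} D(W)={1,2,3,4,5,6}: X {3,4}->{}; Z {4,6}->{}; W {1,2,3,4,5,6}->{}
So after all 4 constraints: D(Z) = {}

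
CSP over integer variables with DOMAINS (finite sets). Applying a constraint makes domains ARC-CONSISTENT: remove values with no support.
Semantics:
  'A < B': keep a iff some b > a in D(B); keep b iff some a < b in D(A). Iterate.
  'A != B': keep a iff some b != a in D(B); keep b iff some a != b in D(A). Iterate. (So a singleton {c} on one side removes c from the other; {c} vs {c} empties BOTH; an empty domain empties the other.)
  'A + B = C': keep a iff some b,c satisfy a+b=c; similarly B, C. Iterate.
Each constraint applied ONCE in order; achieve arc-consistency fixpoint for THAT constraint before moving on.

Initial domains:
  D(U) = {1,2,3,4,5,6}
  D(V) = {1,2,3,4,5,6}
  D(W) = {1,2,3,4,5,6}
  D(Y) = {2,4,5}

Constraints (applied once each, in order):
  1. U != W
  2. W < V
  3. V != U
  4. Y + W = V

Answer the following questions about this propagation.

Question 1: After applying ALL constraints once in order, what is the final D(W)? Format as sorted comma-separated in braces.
Answer: {1,2,3,4}

Derivation:
Constraint 1 (U != W) on D(U)={1,2,3,4,5,6} D(W)={1,2,3,4,5,6}: no change
Constraint 2 (W < V) on D(W)={1,2,3,4,5,6} D(V)={1,2,3,4,5,6}: W {1,2,3,4,5,6}->{1,2,3,4,5}; V {1,2,3,4,5,6}->{2,3,4,5,6}
Constraint 3 (V != U) on D(V)={2,3,4,5,6} D(U)={1,2,3,4,5,6}: no change
Constraint 4 (Y + W = V) on D(Y)={2,4,5} D(W)={1,2,3,4,5} D(V)={2,3,4,5,6}: W {1,2,3,4,5}->{1,2,3,4}; V {2,3,4,5,6}->{3,4,5,6}
So after all 4 constraints: D(W) = {1,2,3,4}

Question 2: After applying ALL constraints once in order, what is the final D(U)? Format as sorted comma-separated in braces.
Answer: {1,2,3,4,5,6}

Derivation:
Constraint 1 (U != W) on D(U)={1,2,3,4,5,6} D(W)={1,2,3,4,5,6}: no change
Constraint 2 (W < V) on D(W)={1,2,3,4,5,6} D(V)={1,2,3,4,5,6}: W {1,2,3,4,5,6}->{1,2,3,4,5}; V {1,2,3,4,5,6}->{2,3,4,5,6}
Constraint 3 (V != U) on D(V)={2,3,4,5,6} D(U)={1,2,3,4,5,6}: no change
Constraint 4 (Y + W = V) on D(Y)={2,4,5} D(W)={1,2,3,4,5} D(V)={2,3,4,5,6}: W {1,2,3,4,5}->{1,2,3,4}; V {2,3,4,5,6}->{3,4,5,6}
So after all 4 constraints: D(U) = {1,2,3,4,5,6}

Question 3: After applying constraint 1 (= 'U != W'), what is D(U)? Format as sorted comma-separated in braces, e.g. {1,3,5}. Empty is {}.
Constraint 1 (U != W) on D(U)={1,2,3,4,5,6} D(W)={1,2,3,4,5,6}: no change
So after constraint 1: D(U) = {1,2,3,4,5,6}

Answer: {1,2,3,4,5,6}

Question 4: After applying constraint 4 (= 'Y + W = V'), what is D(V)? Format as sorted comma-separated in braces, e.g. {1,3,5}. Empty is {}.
Answer: {3,4,5,6}

Derivation:
Constraint 1 (U != W) on D(U)={1,2,3,4,5,6} D(W)={1,2,3,4,5,6}: no change
Constraint 2 (W < V) on D(W)={1,2,3,4,5,6} D(V)={1,2,3,4,5,6}: W {1,2,3,4,5,6}->{1,2,3,4,5}; V {1,2,3,4,5,6}->{2,3,4,5,6}
Constraint 3 (V != U) on D(V)={2,3,4,5,6} D(U)={1,2,3,4,5,6}: no change
Constraint 4 (Y + W = V) on D(Y)={2,4,5} D(W)={1,2,3,4,5} D(V)={2,3,4,5,6}: W {1,2,3,4,5}->{1,2,3,4}; V {2,3,4,5,6}->{3,4,5,6}
So after constraint 4: D(V) = {3,4,5,6}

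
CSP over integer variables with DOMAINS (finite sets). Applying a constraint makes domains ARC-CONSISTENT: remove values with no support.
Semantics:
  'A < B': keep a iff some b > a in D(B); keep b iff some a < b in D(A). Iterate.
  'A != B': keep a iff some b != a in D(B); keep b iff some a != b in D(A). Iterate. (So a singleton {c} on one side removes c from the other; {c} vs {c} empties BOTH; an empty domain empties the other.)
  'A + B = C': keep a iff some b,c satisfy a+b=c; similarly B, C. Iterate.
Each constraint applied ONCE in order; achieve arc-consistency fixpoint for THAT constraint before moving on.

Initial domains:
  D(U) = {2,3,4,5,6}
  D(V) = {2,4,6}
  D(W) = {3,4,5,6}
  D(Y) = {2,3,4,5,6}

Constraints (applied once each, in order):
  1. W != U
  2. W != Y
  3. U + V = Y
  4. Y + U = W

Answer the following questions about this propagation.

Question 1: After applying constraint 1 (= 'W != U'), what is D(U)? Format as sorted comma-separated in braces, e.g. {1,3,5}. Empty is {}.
Answer: {2,3,4,5,6}

Derivation:
Constraint 1 (W != U) on D(W)={3,4,5,6} D(U)={2,3,4,5,6}: no change
So after constraint 1: D(U) = {2,3,4,5,6}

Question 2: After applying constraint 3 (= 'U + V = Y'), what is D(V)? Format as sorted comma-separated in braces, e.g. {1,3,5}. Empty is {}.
Constraint 1 (W != U) on D(W)={3,4,5,6} D(U)={2,3,4,5,6}: no change
Constraint 2 (W != Y) on D(W)={3,4,5,6} D(Y)={2,3,4,5,6}: no change
Constraint 3 (U + V = Y) on D(U)={2,3,4,5,6} D(V)={2,4,6} D(Y)={2,3,4,5,6}: U {2,3,4,5,6}->{2,3,4}; V {2,4,6}->{2,4}; Y {2,3,4,5,6}->{4,5,6}
So after constraint 3: D(V) = {2,4}

Answer: {2,4}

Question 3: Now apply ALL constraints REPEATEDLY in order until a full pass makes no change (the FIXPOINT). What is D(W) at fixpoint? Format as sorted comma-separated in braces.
pass 0 (initial): D(W)={3,4,5,6}
pass 1: U {2,3,4,5,6}->{2}; V {2,4,6}->{2,4}; W {3,4,5,6}->{6}; Y {2,3,4,5,6}->{4}
pass 2: V {2,4}->{2}
pass 3: no change
Fixpoint after 3 passes: D(W) = {6}

Answer: {6}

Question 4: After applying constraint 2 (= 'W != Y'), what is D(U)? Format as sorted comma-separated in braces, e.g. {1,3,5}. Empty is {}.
Answer: {2,3,4,5,6}

Derivation:
Constraint 1 (W != U) on D(W)={3,4,5,6} D(U)={2,3,4,5,6}: no change
Constraint 2 (W != Y) on D(W)={3,4,5,6} D(Y)={2,3,4,5,6}: no change
So after constraint 2: D(U) = {2,3,4,5,6}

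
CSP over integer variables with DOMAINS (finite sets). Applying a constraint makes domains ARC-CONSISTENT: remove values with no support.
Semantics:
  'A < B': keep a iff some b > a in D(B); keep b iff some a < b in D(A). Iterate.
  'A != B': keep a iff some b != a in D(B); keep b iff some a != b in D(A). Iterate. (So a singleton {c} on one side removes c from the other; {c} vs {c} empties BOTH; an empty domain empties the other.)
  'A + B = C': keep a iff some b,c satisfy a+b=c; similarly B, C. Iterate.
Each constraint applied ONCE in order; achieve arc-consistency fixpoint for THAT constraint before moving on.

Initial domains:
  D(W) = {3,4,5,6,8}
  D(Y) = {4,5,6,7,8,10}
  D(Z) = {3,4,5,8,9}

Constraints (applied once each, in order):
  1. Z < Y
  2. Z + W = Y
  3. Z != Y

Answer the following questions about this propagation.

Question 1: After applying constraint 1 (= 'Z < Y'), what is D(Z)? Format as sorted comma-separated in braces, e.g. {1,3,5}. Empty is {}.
Constraint 1 (Z < Y) on D(Z)={3,4,5,8,9} D(Y)={4,5,6,7,8,10}: no change
So after constraint 1: D(Z) = {3,4,5,8,9}

Answer: {3,4,5,8,9}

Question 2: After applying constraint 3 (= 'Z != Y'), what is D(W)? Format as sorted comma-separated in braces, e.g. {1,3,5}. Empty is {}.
Constraint 1 (Z < Y) on D(Z)={3,4,5,8,9} D(Y)={4,5,6,7,8,10}: no change
Constraint 2 (Z + W = Y) on D(Z)={3,4,5,8,9} D(W)={3,4,5,6,8} D(Y)={4,5,6,7,8,10}: Z {3,4,5,8,9}->{3,4,5}; W {3,4,5,6,8}->{3,4,5,6}; Y {4,5,6,7,8,10}->{6,7,8,10}
Constraint 3 (Z != Y) on D(Z)={3,4,5} D(Y)={6,7,8,10}: no change
So after constraint 3: D(W) = {3,4,5,6}

Answer: {3,4,5,6}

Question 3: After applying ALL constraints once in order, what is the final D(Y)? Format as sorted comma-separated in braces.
Constraint 1 (Z < Y) on D(Z)={3,4,5,8,9} D(Y)={4,5,6,7,8,10}: no change
Constraint 2 (Z + W = Y) on D(Z)={3,4,5,8,9} D(W)={3,4,5,6,8} D(Y)={4,5,6,7,8,10}: Z {3,4,5,8,9}->{3,4,5}; W {3,4,5,6,8}->{3,4,5,6}; Y {4,5,6,7,8,10}->{6,7,8,10}
Constraint 3 (Z != Y) on D(Z)={3,4,5} D(Y)={6,7,8,10}: no change
So after all 3 constraints: D(Y) = {6,7,8,10}

Answer: {6,7,8,10}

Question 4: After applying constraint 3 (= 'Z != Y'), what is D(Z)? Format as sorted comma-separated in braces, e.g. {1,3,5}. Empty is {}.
Answer: {3,4,5}

Derivation:
Constraint 1 (Z < Y) on D(Z)={3,4,5,8,9} D(Y)={4,5,6,7,8,10}: no change
Constraint 2 (Z + W = Y) on D(Z)={3,4,5,8,9} D(W)={3,4,5,6,8} D(Y)={4,5,6,7,8,10}: Z {3,4,5,8,9}->{3,4,5}; W {3,4,5,6,8}->{3,4,5,6}; Y {4,5,6,7,8,10}->{6,7,8,10}
Constraint 3 (Z != Y) on D(Z)={3,4,5} D(Y)={6,7,8,10}: no change
So after constraint 3: D(Z) = {3,4,5}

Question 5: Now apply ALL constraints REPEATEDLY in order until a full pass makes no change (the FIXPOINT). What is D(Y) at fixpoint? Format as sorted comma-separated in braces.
pass 0 (initial): D(Y)={4,5,6,7,8,10}
pass 1: W {3,4,5,6,8}->{3,4,5,6}; Y {4,5,6,7,8,10}->{6,7,8,10}; Z {3,4,5,8,9}->{3,4,5}
pass 2: no change
Fixpoint after 2 passes: D(Y) = {6,7,8,10}

Answer: {6,7,8,10}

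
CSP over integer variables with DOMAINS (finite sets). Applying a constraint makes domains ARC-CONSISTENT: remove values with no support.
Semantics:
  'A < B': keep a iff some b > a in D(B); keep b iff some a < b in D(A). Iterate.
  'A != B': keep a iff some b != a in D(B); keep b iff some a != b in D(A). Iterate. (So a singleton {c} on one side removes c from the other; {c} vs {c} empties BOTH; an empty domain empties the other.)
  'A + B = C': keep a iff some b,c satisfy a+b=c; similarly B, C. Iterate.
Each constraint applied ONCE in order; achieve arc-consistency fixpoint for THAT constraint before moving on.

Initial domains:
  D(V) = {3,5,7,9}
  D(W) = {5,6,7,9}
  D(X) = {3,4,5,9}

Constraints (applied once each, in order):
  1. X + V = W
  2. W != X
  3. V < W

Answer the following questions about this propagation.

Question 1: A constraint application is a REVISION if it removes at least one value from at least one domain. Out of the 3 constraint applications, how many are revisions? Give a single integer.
Answer: 1

Derivation:
Constraint 1 (X + V = W) on D(X)={3,4,5,9} D(V)={3,5,7,9} D(W)={5,6,7,9}: X {3,4,5,9}->{3,4}; V {3,5,7,9}->{3,5}; W {5,6,7,9}->{6,7,9} => REVISION
Constraint 2 (W != X) on D(W)={6,7,9} D(X)={3,4}: no change => not a revision
Constraint 3 (V < W) on D(V)={3,5} D(W)={6,7,9}: no change => not a revision
Total revisions = 1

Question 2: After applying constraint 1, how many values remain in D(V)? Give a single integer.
Answer: 2

Derivation:
Constraint 1 (X + V = W) on D(X)={3,4,5,9} D(V)={3,5,7,9} D(W)={5,6,7,9}: X {3,4,5,9}->{3,4}; V {3,5,7,9}->{3,5}; W {5,6,7,9}->{6,7,9}
So after constraint 1: D(V)={3,5}, size = 2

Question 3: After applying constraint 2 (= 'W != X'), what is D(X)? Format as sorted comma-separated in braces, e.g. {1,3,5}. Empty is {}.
Constraint 1 (X + V = W) on D(X)={3,4,5,9} D(V)={3,5,7,9} D(W)={5,6,7,9}: X {3,4,5,9}->{3,4}; V {3,5,7,9}->{3,5}; W {5,6,7,9}->{6,7,9}
Constraint 2 (W != X) on D(W)={6,7,9} D(X)={3,4}: no change
So after constraint 2: D(X) = {3,4}

Answer: {3,4}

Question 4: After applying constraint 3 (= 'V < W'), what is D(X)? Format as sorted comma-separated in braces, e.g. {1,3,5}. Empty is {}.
Constraint 1 (X + V = W) on D(X)={3,4,5,9} D(V)={3,5,7,9} D(W)={5,6,7,9}: X {3,4,5,9}->{3,4}; V {3,5,7,9}->{3,5}; W {5,6,7,9}->{6,7,9}
Constraint 2 (W != X) on D(W)={6,7,9} D(X)={3,4}: no change
Constraint 3 (V < W) on D(V)={3,5} D(W)={6,7,9}: no change
So after constraint 3: D(X) = {3,4}

Answer: {3,4}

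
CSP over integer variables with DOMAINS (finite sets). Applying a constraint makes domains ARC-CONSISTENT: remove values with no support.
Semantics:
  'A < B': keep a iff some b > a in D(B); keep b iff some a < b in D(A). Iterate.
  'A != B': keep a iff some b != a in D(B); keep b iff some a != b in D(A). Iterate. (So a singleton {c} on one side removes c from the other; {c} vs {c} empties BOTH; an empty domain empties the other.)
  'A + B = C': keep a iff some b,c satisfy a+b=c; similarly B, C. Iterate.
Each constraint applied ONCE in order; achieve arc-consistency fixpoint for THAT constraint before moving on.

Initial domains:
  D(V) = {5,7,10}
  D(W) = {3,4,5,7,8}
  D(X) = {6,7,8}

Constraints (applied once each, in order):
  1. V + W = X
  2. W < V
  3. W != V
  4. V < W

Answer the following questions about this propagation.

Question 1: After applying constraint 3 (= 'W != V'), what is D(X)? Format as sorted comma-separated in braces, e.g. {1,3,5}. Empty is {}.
Answer: {8}

Derivation:
Constraint 1 (V + W = X) on D(V)={5,7,10} D(W)={3,4,5,7,8} D(X)={6,7,8}: V {5,7,10}->{5}; W {3,4,5,7,8}->{3}; X {6,7,8}->{8}
Constraint 2 (W < V) on D(W)={3} D(V)={5}: no change
Constraint 3 (W != V) on D(W)={3} D(V)={5}: no change
So after constraint 3: D(X) = {8}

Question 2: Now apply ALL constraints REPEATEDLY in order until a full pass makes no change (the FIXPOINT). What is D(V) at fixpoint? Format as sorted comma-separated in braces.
Answer: {}

Derivation:
pass 0 (initial): D(V)={5,7,10}
pass 1: V {5,7,10}->{}; W {3,4,5,7,8}->{}; X {6,7,8}->{8}
pass 2: X {8}->{}
pass 3: no change
Fixpoint after 3 passes: D(V) = {}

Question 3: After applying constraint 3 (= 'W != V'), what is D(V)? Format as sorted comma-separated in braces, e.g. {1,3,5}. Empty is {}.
Answer: {5}

Derivation:
Constraint 1 (V + W = X) on D(V)={5,7,10} D(W)={3,4,5,7,8} D(X)={6,7,8}: V {5,7,10}->{5}; W {3,4,5,7,8}->{3}; X {6,7,8}->{8}
Constraint 2 (W < V) on D(W)={3} D(V)={5}: no change
Constraint 3 (W != V) on D(W)={3} D(V)={5}: no change
So after constraint 3: D(V) = {5}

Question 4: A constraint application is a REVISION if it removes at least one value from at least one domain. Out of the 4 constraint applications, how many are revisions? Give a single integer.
Answer: 2

Derivation:
Constraint 1 (V + W = X) on D(V)={5,7,10} D(W)={3,4,5,7,8} D(X)={6,7,8}: V {5,7,10}->{5}; W {3,4,5,7,8}->{3}; X {6,7,8}->{8} => REVISION
Constraint 2 (W < V) on D(W)={3} D(V)={5}: no change => not a revision
Constraint 3 (W != V) on D(W)={3} D(V)={5}: no change => not a revision
Constraint 4 (V < W) on D(V)={5} D(W)={3}: V {5}->{}; W {3}->{} => REVISION
Total revisions = 2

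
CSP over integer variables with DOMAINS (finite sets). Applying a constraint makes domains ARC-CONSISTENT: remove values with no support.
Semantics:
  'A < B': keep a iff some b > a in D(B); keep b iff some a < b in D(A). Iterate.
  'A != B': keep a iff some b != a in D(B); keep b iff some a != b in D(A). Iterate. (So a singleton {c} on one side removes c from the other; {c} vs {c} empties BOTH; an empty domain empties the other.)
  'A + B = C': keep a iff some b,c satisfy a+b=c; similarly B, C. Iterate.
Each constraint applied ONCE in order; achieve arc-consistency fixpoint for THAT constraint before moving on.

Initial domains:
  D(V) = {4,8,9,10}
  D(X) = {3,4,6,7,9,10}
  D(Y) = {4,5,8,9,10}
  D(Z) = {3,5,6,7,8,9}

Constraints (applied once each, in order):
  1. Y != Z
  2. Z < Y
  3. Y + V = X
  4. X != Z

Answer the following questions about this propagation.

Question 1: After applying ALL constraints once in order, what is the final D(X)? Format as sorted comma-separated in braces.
Constraint 1 (Y != Z) on D(Y)={4,5,8,9,10} D(Z)={3,5,6,7,8,9}: no change
Constraint 2 (Z < Y) on D(Z)={3,5,6,7,8,9} D(Y)={4,5,8,9,10}: no change
Constraint 3 (Y + V = X) on D(Y)={4,5,8,9,10} D(V)={4,8,9,10} D(X)={3,4,6,7,9,10}: Y {4,5,8,9,10}->{5}; V {4,8,9,10}->{4}; X {3,4,6,7,9,10}->{9}
Constraint 4 (X != Z) on D(X)={9} D(Z)={3,5,6,7,8,9}: Z {3,5,6,7,8,9}->{3,5,6,7,8}
So after all 4 constraints: D(X) = {9}

Answer: {9}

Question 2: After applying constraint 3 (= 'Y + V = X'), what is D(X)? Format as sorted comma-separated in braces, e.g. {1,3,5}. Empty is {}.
Constraint 1 (Y != Z) on D(Y)={4,5,8,9,10} D(Z)={3,5,6,7,8,9}: no change
Constraint 2 (Z < Y) on D(Z)={3,5,6,7,8,9} D(Y)={4,5,8,9,10}: no change
Constraint 3 (Y + V = X) on D(Y)={4,5,8,9,10} D(V)={4,8,9,10} D(X)={3,4,6,7,9,10}: Y {4,5,8,9,10}->{5}; V {4,8,9,10}->{4}; X {3,4,6,7,9,10}->{9}
So after constraint 3: D(X) = {9}

Answer: {9}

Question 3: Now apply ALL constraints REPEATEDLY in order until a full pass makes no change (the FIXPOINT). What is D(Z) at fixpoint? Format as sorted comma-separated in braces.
pass 0 (initial): D(Z)={3,5,6,7,8,9}
pass 1: V {4,8,9,10}->{4}; X {3,4,6,7,9,10}->{9}; Y {4,5,8,9,10}->{5}; Z {3,5,6,7,8,9}->{3,5,6,7,8}
pass 2: Z {3,5,6,7,8}->{3}
pass 3: no change
Fixpoint after 3 passes: D(Z) = {3}

Answer: {3}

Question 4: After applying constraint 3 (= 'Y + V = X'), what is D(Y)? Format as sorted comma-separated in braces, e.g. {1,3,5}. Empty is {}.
Constraint 1 (Y != Z) on D(Y)={4,5,8,9,10} D(Z)={3,5,6,7,8,9}: no change
Constraint 2 (Z < Y) on D(Z)={3,5,6,7,8,9} D(Y)={4,5,8,9,10}: no change
Constraint 3 (Y + V = X) on D(Y)={4,5,8,9,10} D(V)={4,8,9,10} D(X)={3,4,6,7,9,10}: Y {4,5,8,9,10}->{5}; V {4,8,9,10}->{4}; X {3,4,6,7,9,10}->{9}
So after constraint 3: D(Y) = {5}

Answer: {5}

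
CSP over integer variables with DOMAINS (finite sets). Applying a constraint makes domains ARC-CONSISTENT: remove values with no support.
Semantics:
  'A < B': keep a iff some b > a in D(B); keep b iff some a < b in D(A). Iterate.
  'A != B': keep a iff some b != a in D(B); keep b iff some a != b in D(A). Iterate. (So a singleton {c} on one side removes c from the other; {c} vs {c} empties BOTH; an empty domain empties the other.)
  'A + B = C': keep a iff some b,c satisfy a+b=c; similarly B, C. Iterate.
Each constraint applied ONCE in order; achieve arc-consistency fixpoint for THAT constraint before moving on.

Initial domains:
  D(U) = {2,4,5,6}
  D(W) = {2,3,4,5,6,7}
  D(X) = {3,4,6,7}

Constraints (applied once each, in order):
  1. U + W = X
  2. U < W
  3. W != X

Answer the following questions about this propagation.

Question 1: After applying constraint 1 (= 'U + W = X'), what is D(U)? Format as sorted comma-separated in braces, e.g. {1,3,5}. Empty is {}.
Answer: {2,4,5}

Derivation:
Constraint 1 (U + W = X) on D(U)={2,4,5,6} D(W)={2,3,4,5,6,7} D(X)={3,4,6,7}: U {2,4,5,6}->{2,4,5}; W {2,3,4,5,6,7}->{2,3,4,5}; X {3,4,6,7}->{4,6,7}
So after constraint 1: D(U) = {2,4,5}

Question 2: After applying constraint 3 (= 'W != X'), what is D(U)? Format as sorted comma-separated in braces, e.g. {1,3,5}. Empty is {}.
Constraint 1 (U + W = X) on D(U)={2,4,5,6} D(W)={2,3,4,5,6,7} D(X)={3,4,6,7}: U {2,4,5,6}->{2,4,5}; W {2,3,4,5,6,7}->{2,3,4,5}; X {3,4,6,7}->{4,6,7}
Constraint 2 (U < W) on D(U)={2,4,5} D(W)={2,3,4,5}: U {2,4,5}->{2,4}; W {2,3,4,5}->{3,4,5}
Constraint 3 (W != X) on D(W)={3,4,5} D(X)={4,6,7}: no change
So after constraint 3: D(U) = {2,4}

Answer: {2,4}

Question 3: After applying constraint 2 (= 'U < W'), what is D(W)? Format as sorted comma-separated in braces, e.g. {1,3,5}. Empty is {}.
Answer: {3,4,5}

Derivation:
Constraint 1 (U + W = X) on D(U)={2,4,5,6} D(W)={2,3,4,5,6,7} D(X)={3,4,6,7}: U {2,4,5,6}->{2,4,5}; W {2,3,4,5,6,7}->{2,3,4,5}; X {3,4,6,7}->{4,6,7}
Constraint 2 (U < W) on D(U)={2,4,5} D(W)={2,3,4,5}: U {2,4,5}->{2,4}; W {2,3,4,5}->{3,4,5}
So after constraint 2: D(W) = {3,4,5}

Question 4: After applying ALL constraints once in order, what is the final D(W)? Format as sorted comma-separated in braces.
Constraint 1 (U + W = X) on D(U)={2,4,5,6} D(W)={2,3,4,5,6,7} D(X)={3,4,6,7}: U {2,4,5,6}->{2,4,5}; W {2,3,4,5,6,7}->{2,3,4,5}; X {3,4,6,7}->{4,6,7}
Constraint 2 (U < W) on D(U)={2,4,5} D(W)={2,3,4,5}: U {2,4,5}->{2,4}; W {2,3,4,5}->{3,4,5}
Constraint 3 (W != X) on D(W)={3,4,5} D(X)={4,6,7}: no change
So after all 3 constraints: D(W) = {3,4,5}

Answer: {3,4,5}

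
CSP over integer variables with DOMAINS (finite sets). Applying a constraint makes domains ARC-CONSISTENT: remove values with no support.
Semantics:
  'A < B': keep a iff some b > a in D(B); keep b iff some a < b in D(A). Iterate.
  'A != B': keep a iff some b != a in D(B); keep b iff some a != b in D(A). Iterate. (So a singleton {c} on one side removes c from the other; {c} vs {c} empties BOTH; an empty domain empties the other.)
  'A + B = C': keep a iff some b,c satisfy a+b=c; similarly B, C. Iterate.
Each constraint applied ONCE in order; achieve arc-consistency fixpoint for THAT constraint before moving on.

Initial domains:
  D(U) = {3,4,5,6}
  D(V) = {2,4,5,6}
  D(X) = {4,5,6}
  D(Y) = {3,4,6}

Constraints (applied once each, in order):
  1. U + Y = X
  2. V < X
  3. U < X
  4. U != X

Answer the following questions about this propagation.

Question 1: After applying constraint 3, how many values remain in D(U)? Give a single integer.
Answer: 1

Derivation:
Constraint 1 (U + Y = X) on D(U)={3,4,5,6} D(Y)={3,4,6} D(X)={4,5,6}: U {3,4,5,6}->{3}; Y {3,4,6}->{3}; X {4,5,6}->{6}
Constraint 2 (V < X) on D(V)={2,4,5,6} D(X)={6}: V {2,4,5,6}->{2,4,5}
Constraint 3 (U < X) on D(U)={3} D(X)={6}: no change
So after constraint 3: D(U)={3}, size = 1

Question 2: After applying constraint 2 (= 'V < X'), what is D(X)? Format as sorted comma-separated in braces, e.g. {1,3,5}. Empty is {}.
Constraint 1 (U + Y = X) on D(U)={3,4,5,6} D(Y)={3,4,6} D(X)={4,5,6}: U {3,4,5,6}->{3}; Y {3,4,6}->{3}; X {4,5,6}->{6}
Constraint 2 (V < X) on D(V)={2,4,5,6} D(X)={6}: V {2,4,5,6}->{2,4,5}
So after constraint 2: D(X) = {6}

Answer: {6}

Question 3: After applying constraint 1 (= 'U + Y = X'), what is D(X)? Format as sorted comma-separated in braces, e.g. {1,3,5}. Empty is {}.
Answer: {6}

Derivation:
Constraint 1 (U + Y = X) on D(U)={3,4,5,6} D(Y)={3,4,6} D(X)={4,5,6}: U {3,4,5,6}->{3}; Y {3,4,6}->{3}; X {4,5,6}->{6}
So after constraint 1: D(X) = {6}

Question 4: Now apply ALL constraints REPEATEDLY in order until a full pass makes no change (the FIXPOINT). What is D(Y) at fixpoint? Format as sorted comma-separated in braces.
pass 0 (initial): D(Y)={3,4,6}
pass 1: U {3,4,5,6}->{3}; V {2,4,5,6}->{2,4,5}; X {4,5,6}->{6}; Y {3,4,6}->{3}
pass 2: no change
Fixpoint after 2 passes: D(Y) = {3}

Answer: {3}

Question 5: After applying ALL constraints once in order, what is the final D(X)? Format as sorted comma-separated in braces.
Constraint 1 (U + Y = X) on D(U)={3,4,5,6} D(Y)={3,4,6} D(X)={4,5,6}: U {3,4,5,6}->{3}; Y {3,4,6}->{3}; X {4,5,6}->{6}
Constraint 2 (V < X) on D(V)={2,4,5,6} D(X)={6}: V {2,4,5,6}->{2,4,5}
Constraint 3 (U < X) on D(U)={3} D(X)={6}: no change
Constraint 4 (U != X) on D(U)={3} D(X)={6}: no change
So after all 4 constraints: D(X) = {6}

Answer: {6}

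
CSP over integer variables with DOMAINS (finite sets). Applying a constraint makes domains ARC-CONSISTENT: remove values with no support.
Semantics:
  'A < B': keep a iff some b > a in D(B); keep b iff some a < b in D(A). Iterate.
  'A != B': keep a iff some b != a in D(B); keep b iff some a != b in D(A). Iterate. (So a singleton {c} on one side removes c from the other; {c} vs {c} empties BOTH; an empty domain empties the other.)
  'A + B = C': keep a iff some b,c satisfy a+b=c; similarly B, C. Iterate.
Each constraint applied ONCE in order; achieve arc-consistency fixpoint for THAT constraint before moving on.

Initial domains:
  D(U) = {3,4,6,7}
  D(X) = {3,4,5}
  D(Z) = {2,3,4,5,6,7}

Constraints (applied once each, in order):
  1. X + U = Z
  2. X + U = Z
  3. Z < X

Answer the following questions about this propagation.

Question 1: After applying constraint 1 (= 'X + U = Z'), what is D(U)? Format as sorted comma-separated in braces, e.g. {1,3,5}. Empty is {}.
Answer: {3,4}

Derivation:
Constraint 1 (X + U = Z) on D(X)={3,4,5} D(U)={3,4,6,7} D(Z)={2,3,4,5,6,7}: X {3,4,5}->{3,4}; U {3,4,6,7}->{3,4}; Z {2,3,4,5,6,7}->{6,7}
So after constraint 1: D(U) = {3,4}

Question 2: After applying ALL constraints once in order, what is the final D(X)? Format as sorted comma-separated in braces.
Answer: {}

Derivation:
Constraint 1 (X + U = Z) on D(X)={3,4,5} D(U)={3,4,6,7} D(Z)={2,3,4,5,6,7}: X {3,4,5}->{3,4}; U {3,4,6,7}->{3,4}; Z {2,3,4,5,6,7}->{6,7}
Constraint 2 (X + U = Z) on D(X)={3,4} D(U)={3,4} D(Z)={6,7}: no change
Constraint 3 (Z < X) on D(Z)={6,7} D(X)={3,4}: Z {6,7}->{}; X {3,4}->{}
So after all 3 constraints: D(X) = {}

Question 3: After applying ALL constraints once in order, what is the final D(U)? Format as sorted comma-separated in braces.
Answer: {3,4}

Derivation:
Constraint 1 (X + U = Z) on D(X)={3,4,5} D(U)={3,4,6,7} D(Z)={2,3,4,5,6,7}: X {3,4,5}->{3,4}; U {3,4,6,7}->{3,4}; Z {2,3,4,5,6,7}->{6,7}
Constraint 2 (X + U = Z) on D(X)={3,4} D(U)={3,4} D(Z)={6,7}: no change
Constraint 3 (Z < X) on D(Z)={6,7} D(X)={3,4}: Z {6,7}->{}; X {3,4}->{}
So after all 3 constraints: D(U) = {3,4}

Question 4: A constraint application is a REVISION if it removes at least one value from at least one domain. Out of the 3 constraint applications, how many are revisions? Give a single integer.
Answer: 2

Derivation:
Constraint 1 (X + U = Z) on D(X)={3,4,5} D(U)={3,4,6,7} D(Z)={2,3,4,5,6,7}: X {3,4,5}->{3,4}; U {3,4,6,7}->{3,4}; Z {2,3,4,5,6,7}->{6,7} => REVISION
Constraint 2 (X + U = Z) on D(X)={3,4} D(U)={3,4} D(Z)={6,7}: no change => not a revision
Constraint 3 (Z < X) on D(Z)={6,7} D(X)={3,4}: Z {6,7}->{}; X {3,4}->{} => REVISION
Total revisions = 2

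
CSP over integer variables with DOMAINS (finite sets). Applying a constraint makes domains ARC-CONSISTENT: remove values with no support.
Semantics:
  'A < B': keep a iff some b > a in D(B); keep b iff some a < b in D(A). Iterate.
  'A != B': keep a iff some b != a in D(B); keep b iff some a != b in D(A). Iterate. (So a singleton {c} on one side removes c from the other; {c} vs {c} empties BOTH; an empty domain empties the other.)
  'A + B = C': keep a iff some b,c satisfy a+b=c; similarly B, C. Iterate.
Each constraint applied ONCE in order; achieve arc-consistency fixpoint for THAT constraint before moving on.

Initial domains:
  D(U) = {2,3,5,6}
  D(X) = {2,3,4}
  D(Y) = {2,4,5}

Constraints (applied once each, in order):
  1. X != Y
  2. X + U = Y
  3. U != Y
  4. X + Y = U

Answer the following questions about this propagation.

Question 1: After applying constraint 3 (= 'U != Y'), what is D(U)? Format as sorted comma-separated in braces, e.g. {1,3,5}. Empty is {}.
Constraint 1 (X != Y) on D(X)={2,3,4} D(Y)={2,4,5}: no change
Constraint 2 (X + U = Y) on D(X)={2,3,4} D(U)={2,3,5,6} D(Y)={2,4,5}: X {2,3,4}->{2,3}; U {2,3,5,6}->{2,3}; Y {2,4,5}->{4,5}
Constraint 3 (U != Y) on D(U)={2,3} D(Y)={4,5}: no change
So after constraint 3: D(U) = {2,3}

Answer: {2,3}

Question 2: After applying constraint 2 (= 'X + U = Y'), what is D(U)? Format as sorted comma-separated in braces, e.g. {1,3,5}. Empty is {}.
Constraint 1 (X != Y) on D(X)={2,3,4} D(Y)={2,4,5}: no change
Constraint 2 (X + U = Y) on D(X)={2,3,4} D(U)={2,3,5,6} D(Y)={2,4,5}: X {2,3,4}->{2,3}; U {2,3,5,6}->{2,3}; Y {2,4,5}->{4,5}
So after constraint 2: D(U) = {2,3}

Answer: {2,3}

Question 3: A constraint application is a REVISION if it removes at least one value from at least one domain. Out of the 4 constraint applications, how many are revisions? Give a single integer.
Answer: 2

Derivation:
Constraint 1 (X != Y) on D(X)={2,3,4} D(Y)={2,4,5}: no change => not a revision
Constraint 2 (X + U = Y) on D(X)={2,3,4} D(U)={2,3,5,6} D(Y)={2,4,5}: X {2,3,4}->{2,3}; U {2,3,5,6}->{2,3}; Y {2,4,5}->{4,5} => REVISION
Constraint 3 (U != Y) on D(U)={2,3} D(Y)={4,5}: no change => not a revision
Constraint 4 (X + Y = U) on D(X)={2,3} D(Y)={4,5} D(U)={2,3}: X {2,3}->{}; Y {4,5}->{}; U {2,3}->{} => REVISION
Total revisions = 2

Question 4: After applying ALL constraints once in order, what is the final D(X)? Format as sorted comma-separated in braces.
Constraint 1 (X != Y) on D(X)={2,3,4} D(Y)={2,4,5}: no change
Constraint 2 (X + U = Y) on D(X)={2,3,4} D(U)={2,3,5,6} D(Y)={2,4,5}: X {2,3,4}->{2,3}; U {2,3,5,6}->{2,3}; Y {2,4,5}->{4,5}
Constraint 3 (U != Y) on D(U)={2,3} D(Y)={4,5}: no change
Constraint 4 (X + Y = U) on D(X)={2,3} D(Y)={4,5} D(U)={2,3}: X {2,3}->{}; Y {4,5}->{}; U {2,3}->{}
So after all 4 constraints: D(X) = {}

Answer: {}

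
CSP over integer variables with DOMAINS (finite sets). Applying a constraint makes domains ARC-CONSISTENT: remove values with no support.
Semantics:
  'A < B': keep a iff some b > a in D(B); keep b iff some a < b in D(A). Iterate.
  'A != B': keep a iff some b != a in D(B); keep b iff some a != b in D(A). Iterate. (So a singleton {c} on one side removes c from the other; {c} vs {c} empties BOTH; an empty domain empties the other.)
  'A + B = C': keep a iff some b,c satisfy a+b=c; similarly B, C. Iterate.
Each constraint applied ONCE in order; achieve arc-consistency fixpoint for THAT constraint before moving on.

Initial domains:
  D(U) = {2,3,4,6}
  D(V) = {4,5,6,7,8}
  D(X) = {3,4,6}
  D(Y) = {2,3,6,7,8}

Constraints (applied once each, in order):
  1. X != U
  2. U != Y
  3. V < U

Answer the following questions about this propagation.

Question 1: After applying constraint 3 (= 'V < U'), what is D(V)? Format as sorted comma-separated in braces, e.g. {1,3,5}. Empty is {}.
Answer: {4,5}

Derivation:
Constraint 1 (X != U) on D(X)={3,4,6} D(U)={2,3,4,6}: no change
Constraint 2 (U != Y) on D(U)={2,3,4,6} D(Y)={2,3,6,7,8}: no change
Constraint 3 (V < U) on D(V)={4,5,6,7,8} D(U)={2,3,4,6}: V {4,5,6,7,8}->{4,5}; U {2,3,4,6}->{6}
So after constraint 3: D(V) = {4,5}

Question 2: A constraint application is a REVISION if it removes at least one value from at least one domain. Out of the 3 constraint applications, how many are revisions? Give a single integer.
Constraint 1 (X != U) on D(X)={3,4,6} D(U)={2,3,4,6}: no change => not a revision
Constraint 2 (U != Y) on D(U)={2,3,4,6} D(Y)={2,3,6,7,8}: no change => not a revision
Constraint 3 (V < U) on D(V)={4,5,6,7,8} D(U)={2,3,4,6}: V {4,5,6,7,8}->{4,5}; U {2,3,4,6}->{6} => REVISION
Total revisions = 1

Answer: 1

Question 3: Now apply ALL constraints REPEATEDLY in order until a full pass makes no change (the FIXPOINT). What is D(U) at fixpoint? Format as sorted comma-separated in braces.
pass 0 (initial): D(U)={2,3,4,6}
pass 1: U {2,3,4,6}->{6}; V {4,5,6,7,8}->{4,5}
pass 2: X {3,4,6}->{3,4}; Y {2,3,6,7,8}->{2,3,7,8}
pass 3: no change
Fixpoint after 3 passes: D(U) = {6}

Answer: {6}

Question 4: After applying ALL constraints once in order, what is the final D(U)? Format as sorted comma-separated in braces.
Answer: {6}

Derivation:
Constraint 1 (X != U) on D(X)={3,4,6} D(U)={2,3,4,6}: no change
Constraint 2 (U != Y) on D(U)={2,3,4,6} D(Y)={2,3,6,7,8}: no change
Constraint 3 (V < U) on D(V)={4,5,6,7,8} D(U)={2,3,4,6}: V {4,5,6,7,8}->{4,5}; U {2,3,4,6}->{6}
So after all 3 constraints: D(U) = {6}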